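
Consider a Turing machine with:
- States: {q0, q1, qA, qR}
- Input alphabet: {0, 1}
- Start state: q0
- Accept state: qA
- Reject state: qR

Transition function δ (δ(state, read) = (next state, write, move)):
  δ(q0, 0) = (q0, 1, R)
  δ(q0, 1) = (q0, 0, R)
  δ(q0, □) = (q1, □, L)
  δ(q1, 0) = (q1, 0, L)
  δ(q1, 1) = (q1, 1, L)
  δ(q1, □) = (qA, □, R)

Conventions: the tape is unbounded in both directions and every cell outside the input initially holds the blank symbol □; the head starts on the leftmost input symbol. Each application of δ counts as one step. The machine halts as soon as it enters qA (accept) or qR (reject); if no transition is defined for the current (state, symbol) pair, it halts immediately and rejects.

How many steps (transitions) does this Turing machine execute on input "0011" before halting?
Step 0: [q0]0011 (head at position 0)
Step 1: δ(q0, 0) = (q0, 1, R)  ⊢  1[q0]011 (head at position 1)
Step 2: δ(q0, 0) = (q0, 1, R)  ⊢  11[q0]11 (head at position 2)
Step 3: δ(q0, 1) = (q0, 0, R)  ⊢  110[q0]1 (head at position 3)
Step 4: δ(q0, 1) = (q0, 0, R)  ⊢  1100[q0]□ (head at position 4)
Step 5: δ(q0, □) = (q1, □, L)  ⊢  110[q1]0□ (head at position 3)
Step 6: δ(q1, 0) = (q1, 0, L)  ⊢  11[q1]00□ (head at position 2)
Step 7: δ(q1, 0) = (q1, 0, L)  ⊢  1[q1]100□ (head at position 1)
Step 8: δ(q1, 1) = (q1, 1, L)  ⊢  [q1]1100□ (head at position 0)
Step 9: δ(q1, 1) = (q1, 1, L)  ⊢  [q1]□1100□ (head at position -1)
Step 10: δ(q1, □) = (qA, □, R)  ⊢  □[qA]1100□ (head at position 0)
The machine is in qA, so it halts and accepts.
Number of transitions executed: 10.

Final answer: 10 steps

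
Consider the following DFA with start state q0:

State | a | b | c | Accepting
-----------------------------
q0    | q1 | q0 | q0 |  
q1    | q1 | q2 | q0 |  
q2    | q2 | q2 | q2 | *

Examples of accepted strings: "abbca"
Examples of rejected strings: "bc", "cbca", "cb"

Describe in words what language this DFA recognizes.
strings over {a,b,c} containing 'ab' as substring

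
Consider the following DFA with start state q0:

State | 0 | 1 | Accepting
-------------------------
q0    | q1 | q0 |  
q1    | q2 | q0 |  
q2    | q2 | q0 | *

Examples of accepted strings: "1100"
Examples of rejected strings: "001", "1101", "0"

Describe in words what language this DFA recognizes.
binary strings ending with '00'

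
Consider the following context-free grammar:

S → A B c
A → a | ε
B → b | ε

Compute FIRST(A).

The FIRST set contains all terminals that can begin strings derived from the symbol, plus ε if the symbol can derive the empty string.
A → a contributes a; A → ε makes A nullable, contributing ε. FIRST(A) = {a, ε}.

Final answer: {a, ε}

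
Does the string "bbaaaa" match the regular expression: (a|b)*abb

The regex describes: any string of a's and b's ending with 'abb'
No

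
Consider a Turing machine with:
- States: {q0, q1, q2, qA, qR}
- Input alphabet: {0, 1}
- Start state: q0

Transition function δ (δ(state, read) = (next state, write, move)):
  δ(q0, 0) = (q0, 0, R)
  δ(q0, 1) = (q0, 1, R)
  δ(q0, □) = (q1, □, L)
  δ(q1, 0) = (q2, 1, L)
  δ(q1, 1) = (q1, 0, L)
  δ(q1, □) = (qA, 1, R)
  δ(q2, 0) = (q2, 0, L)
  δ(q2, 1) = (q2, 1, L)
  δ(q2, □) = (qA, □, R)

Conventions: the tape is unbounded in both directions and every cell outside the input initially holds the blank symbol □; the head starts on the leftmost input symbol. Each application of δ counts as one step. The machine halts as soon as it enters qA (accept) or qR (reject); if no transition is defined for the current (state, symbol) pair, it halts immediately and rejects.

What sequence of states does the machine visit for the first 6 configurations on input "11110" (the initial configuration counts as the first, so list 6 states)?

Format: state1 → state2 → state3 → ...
Step 0: [q0]11110 (head at position 0)
Step 1: δ(q0, 1) = (q0, 1, R)  ⊢  1[q0]1110 (head at position 1)
Step 2: δ(q0, 1) = (q0, 1, R)  ⊢  11[q0]110 (head at position 2)
Step 3: δ(q0, 1) = (q0, 1, R)  ⊢  111[q0]10 (head at position 3)
Step 4: δ(q0, 1) = (q0, 1, R)  ⊢  1111[q0]0 (head at position 4)
Step 5: δ(q0, 0) = (q0, 0, R)  ⊢  11110[q0]□ (head at position 5)
Reading off the states of these 6 configurations: q0 → q0 → q0 → q0 → q0 → q0

Final answer: q0 → q0 → q0 → q0 → q0 → q0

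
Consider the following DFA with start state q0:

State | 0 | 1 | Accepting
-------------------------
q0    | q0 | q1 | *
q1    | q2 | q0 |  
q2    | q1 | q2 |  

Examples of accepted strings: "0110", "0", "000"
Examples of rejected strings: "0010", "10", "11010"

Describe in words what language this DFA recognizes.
binary numbers divisible by 3 (treating the string as a binary integer; leading zeros allowed, the empty string counts as 0)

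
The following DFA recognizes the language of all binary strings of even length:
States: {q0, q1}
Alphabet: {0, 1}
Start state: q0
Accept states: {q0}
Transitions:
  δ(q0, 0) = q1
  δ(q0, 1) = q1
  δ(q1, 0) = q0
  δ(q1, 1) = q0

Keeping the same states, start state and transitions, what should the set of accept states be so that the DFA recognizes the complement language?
The DFA is complete (every state has a transition on every symbol), so the complement
is recognized by the same DFA with accepting and non-accepting states swapped.
Original accept states: {q0}
Complement accept states = All states - Original accept states
= {q0, q1} - {q0}
= {q1}
Complement language: strings of ODD length

Final answer: {q1}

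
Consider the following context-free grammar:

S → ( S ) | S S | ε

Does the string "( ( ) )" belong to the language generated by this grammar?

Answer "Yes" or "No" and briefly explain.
A derivation exists: S ⇒ ( S ) ⇒ ( ( S ) ) ⇒ ( ( ) ) (using S → ( S ) twice, then S → ε).

Final answer: Yes - a valid derivation exists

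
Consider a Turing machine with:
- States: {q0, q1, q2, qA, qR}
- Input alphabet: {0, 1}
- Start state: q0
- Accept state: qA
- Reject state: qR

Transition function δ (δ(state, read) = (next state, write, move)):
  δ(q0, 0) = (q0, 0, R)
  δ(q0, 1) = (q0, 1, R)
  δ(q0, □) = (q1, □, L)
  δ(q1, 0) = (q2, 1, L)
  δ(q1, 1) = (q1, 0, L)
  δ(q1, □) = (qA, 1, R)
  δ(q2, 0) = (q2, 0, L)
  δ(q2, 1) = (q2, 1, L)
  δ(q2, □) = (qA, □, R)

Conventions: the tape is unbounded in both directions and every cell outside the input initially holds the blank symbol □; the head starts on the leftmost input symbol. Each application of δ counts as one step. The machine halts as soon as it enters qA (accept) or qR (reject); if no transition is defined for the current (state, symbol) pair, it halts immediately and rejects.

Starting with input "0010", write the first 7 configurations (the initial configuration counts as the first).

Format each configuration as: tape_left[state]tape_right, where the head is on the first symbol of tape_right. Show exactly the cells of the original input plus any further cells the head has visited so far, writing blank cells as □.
Step 0: [q0]0010 (head at position 0)
Step 1: δ(q0, 0) = (q0, 0, R)  ⊢  0[q0]010 (head at position 1)
Step 2: δ(q0, 0) = (q0, 0, R)  ⊢  00[q0]10 (head at position 2)
Step 3: δ(q0, 1) = (q0, 1, R)  ⊢  001[q0]0 (head at position 3)
Step 4: δ(q0, 0) = (q0, 0, R)  ⊢  0010[q0]□ (head at position 4)
Step 5: δ(q0, □) = (q1, □, L)  ⊢  001[q1]0□ (head at position 3)
Step 6: δ(q1, 0) = (q2, 1, L)  ⊢  00[q2]11□ (head at position 2)

Final answer: [q0]0010 ⊢ 0[q0]010 ⊢ 00[q0]10 ⊢ 001[q0]0 ⊢ 0010[q0]□ ⊢ 001[q1]0□ ⊢ 00[q2]11□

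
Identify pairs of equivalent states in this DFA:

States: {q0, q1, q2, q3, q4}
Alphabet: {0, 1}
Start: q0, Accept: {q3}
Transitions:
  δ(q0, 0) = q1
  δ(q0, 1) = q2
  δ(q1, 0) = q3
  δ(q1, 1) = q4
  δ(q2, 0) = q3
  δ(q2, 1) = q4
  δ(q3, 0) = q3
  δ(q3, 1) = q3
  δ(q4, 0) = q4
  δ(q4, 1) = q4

Using the table-filling algorithm:
Round 0 – mark pairs where exactly one state is accepting: (q0,q3), (q1,q3), (q2,q3), (q3,q4)
Round 1 – newly marked: (q0,q1) [on 0: q1 vs q3, already marked]; (q0,q2) [on 0: q1 vs q3, already marked]; (q1,q4) [on 0: q3 vs q4, already marked]; (q2,q4) [on 0: q3 vs q4, already marked]
Round 2 – newly marked: (q0,q4) [on 0: q1 vs q4, already marked]
No further pairs can be marked.
(q1, q2) unmarked: δ(q1,0)=q3, δ(q2,0)=q3; δ(q1,1)=q4, δ(q2,1)=q4 → equivalent
Equivalent pairs: (q1, q2)

Final answer: Equivalent pairs: (q1, q2)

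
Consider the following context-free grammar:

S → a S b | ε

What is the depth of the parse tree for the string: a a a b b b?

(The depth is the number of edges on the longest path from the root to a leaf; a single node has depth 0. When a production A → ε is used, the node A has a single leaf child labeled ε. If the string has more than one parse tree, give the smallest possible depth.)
The only parse tree applies S → a S b 3 times (once per matching a…b pair) and then S → ε.
The S nodes sit at depths 0, 1, …, 3; the innermost S (depth 3) has the single child ε at depth 4.
The terminal leaves a, b are at depths 1..3, so the longest root-to-leaf path is S → S → … → S → ε with 4 edges.
Depth = 4.

Final answer: 4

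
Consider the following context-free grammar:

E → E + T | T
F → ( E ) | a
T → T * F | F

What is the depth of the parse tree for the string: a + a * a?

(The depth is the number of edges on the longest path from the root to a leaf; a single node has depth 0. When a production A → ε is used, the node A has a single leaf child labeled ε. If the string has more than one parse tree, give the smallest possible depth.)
The grammar is unambiguous; the parse tree of a + a * a is:
E → E + T at the root (depth 0).
  Left E (depth 1) → T (2) → F (3) → a (4).
  Right T (depth 1) → T * F; that T (2) → F (3) → a (4); F (2) → a (3).
The longest root-to-leaf paths have 4 edges.
Depth = 4.

Final answer: 4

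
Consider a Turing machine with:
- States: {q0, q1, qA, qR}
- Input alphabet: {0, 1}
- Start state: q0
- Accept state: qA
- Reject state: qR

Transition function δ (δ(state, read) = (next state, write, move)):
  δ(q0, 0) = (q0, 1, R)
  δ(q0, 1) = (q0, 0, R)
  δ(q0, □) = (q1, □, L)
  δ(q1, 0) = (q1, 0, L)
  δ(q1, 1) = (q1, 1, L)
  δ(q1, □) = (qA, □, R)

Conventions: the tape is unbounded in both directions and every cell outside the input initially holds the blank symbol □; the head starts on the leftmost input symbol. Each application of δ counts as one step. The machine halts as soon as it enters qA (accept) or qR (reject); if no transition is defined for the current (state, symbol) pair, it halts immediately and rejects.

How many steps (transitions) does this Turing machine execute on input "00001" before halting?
Step 0: [q0]00001 (head at position 0)
Step 1: δ(q0, 0) = (q0, 1, R)  ⊢  1[q0]0001 (head at position 1)
Step 2: δ(q0, 0) = (q0, 1, R)  ⊢  11[q0]001 (head at position 2)
Step 3: δ(q0, 0) = (q0, 1, R)  ⊢  111[q0]01 (head at position 3)
Step 4: δ(q0, 0) = (q0, 1, R)  ⊢  1111[q0]1 (head at position 4)
Step 5: δ(q0, 1) = (q0, 0, R)  ⊢  11110[q0]□ (head at position 5)
Step 6: δ(q0, □) = (q1, □, L)  ⊢  1111[q1]0□ (head at position 4)
Step 7: δ(q1, 0) = (q1, 0, L)  ⊢  111[q1]10□ (head at position 3)
Step 8: δ(q1, 1) = (q1, 1, L)  ⊢  11[q1]110□ (head at position 2)
Step 9: δ(q1, 1) = (q1, 1, L)  ⊢  1[q1]1110□ (head at position 1)
Step 10: δ(q1, 1) = (q1, 1, L)  ⊢  [q1]11110□ (head at position 0)
Step 11: δ(q1, 1) = (q1, 1, L)  ⊢  [q1]□11110□ (head at position -1)
Step 12: δ(q1, □) = (qA, □, R)  ⊢  □[qA]11110□ (head at position 0)
The machine is in qA, so it halts and accepts.
Number of transitions executed: 12.

Final answer: 12 steps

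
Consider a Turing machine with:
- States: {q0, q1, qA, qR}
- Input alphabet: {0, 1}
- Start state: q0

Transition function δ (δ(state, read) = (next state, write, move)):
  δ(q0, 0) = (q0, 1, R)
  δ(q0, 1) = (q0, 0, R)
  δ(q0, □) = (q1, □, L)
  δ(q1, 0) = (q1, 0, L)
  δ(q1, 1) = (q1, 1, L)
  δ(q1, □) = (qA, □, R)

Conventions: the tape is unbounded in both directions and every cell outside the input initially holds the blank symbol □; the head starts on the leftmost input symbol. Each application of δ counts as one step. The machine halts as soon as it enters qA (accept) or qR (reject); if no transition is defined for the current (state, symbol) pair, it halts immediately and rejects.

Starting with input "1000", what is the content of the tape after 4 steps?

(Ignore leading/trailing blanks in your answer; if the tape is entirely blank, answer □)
Step 0: [q0]1000 (head at position 0)
Step 1: δ(q0, 1) = (q0, 0, R)  ⊢  0[q0]000 (head at position 1)
Step 2: δ(q0, 0) = (q0, 1, R)  ⊢  01[q0]00 (head at position 2)
Step 3: δ(q0, 0) = (q0, 1, R)  ⊢  011[q0]0 (head at position 3)
Step 4: δ(q0, 0) = (q0, 1, R)  ⊢  0111[q0]□ (head at position 4)
Tape after 4 steps (ignoring surrounding blanks): 0111

Final answer: Tape: 0111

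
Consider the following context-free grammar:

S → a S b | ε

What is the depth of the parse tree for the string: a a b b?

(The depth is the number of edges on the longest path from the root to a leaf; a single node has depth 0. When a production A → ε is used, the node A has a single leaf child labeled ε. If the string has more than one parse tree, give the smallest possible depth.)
The only parse tree applies S → a S b 2 times (once per matching a…b pair) and then S → ε.
The S nodes sit at depths 0, 1, …, 2; the innermost S (depth 2) has the single child ε at depth 3.
The terminal leaves a, b are at depths 1..2, so the longest root-to-leaf path is S → S → … → S → ε with 3 edges.
Depth = 3.

Final answer: 3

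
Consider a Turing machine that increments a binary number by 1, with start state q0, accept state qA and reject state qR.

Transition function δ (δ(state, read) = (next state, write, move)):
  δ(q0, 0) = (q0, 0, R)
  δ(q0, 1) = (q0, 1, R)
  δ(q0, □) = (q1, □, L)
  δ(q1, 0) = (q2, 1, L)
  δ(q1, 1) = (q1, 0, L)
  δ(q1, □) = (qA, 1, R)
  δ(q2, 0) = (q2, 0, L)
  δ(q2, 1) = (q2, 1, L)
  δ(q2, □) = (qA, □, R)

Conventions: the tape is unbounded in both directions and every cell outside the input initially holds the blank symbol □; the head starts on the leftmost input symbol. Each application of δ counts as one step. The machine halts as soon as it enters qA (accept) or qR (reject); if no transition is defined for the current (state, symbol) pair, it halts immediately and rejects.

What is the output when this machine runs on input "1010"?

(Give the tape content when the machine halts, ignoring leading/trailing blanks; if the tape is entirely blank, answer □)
Step 0: [q0]1010 (head at position 0)
Step 1: δ(q0, 1) = (q0, 1, R)  ⊢  1[q0]010 (head at position 1)
Step 2: δ(q0, 0) = (q0, 0, R)  ⊢  10[q0]10 (head at position 2)
Step 3: δ(q0, 1) = (q0, 1, R)  ⊢  101[q0]0 (head at position 3)
Step 4: δ(q0, 0) = (q0, 0, R)  ⊢  1010[q0]□ (head at position 4)
Step 5: δ(q0, □) = (q1, □, L)  ⊢  101[q1]0□ (head at position 3)
Step 6: δ(q1, 0) = (q2, 1, L)  ⊢  10[q2]11□ (head at position 2)
Step 7: δ(q2, 1) = (q2, 1, L)  ⊢  1[q2]011□ (head at position 1)
Step 8: δ(q2, 0) = (q2, 0, L)  ⊢  [q2]1011□ (head at position 0)
Step 9: δ(q2, 1) = (q2, 1, L)  ⊢  [q2]□1011□ (head at position -1)
Step 10: δ(q2, □) = (qA, □, R)  ⊢  □[qA]1011□ (head at position 0)
The machine is in qA, so it halts and accepts.
Tape content when halted (ignoring surrounding blanks): 1011

Final answer: Output: 1011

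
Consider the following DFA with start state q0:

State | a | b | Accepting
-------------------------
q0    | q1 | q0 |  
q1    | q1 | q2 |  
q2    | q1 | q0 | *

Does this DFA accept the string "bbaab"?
Start in q0.
Read 'b': q0 → q0
Read 'b': q0 → q0
Read 'a': q0 → q1
Read 'a': q1 → q1
Read 'b': q1 → q2
Final state q2 is accepting, so the string is accepted.

Final answer: Yes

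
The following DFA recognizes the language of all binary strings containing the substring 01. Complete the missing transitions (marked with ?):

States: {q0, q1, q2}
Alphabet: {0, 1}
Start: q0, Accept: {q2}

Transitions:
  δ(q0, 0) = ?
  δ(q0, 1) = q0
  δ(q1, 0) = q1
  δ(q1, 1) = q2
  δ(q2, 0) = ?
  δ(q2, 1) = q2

What each state remembers (consistent with the given transitions and accept states):
  q0: 01 not seen yet and the last symbol was not 0
  q1: 01 not seen yet and the last symbol was 0
  q2: the substring 01 has already been seen
Filling in the missing entries:
  δ(q0, 0): in q0 (01 not seen yet and the last symbol was not 0), after reading 0 we have: 01 not seen yet and the last symbol was 0 → q1
  δ(q2, 0): in q2 (the substring 01 has already been seen), after reading 0 we have: the substring 01 has already been seen → q2

Final answer: δ(q0, 0) = q1; δ(q2, 0) = q2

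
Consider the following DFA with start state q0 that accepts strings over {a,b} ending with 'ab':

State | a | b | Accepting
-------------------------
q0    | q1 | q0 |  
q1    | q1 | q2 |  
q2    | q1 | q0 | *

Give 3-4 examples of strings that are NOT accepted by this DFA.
Any strings that end in a non-accepting state work; for example:
"bba": q0 → q0 → q0 → q1; q1 is not accepting → rejected
"bbb": q0 → q0 → q0 → q0; q0 is not accepting → rejected
"baaa": q0 → q0 → q1 → q1 → q1; q1 is not accepting → rejected
"babb": q0 → q0 → q1 → q2 → q0; q0 is not accepting → rejected

Final answer: "bba", "bbb", "baaa", "babb"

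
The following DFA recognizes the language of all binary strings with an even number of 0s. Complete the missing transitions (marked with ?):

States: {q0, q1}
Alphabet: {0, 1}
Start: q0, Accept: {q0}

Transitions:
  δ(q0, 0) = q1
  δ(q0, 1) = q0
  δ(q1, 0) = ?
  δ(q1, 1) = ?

What each state remembers (consistent with the given transitions and accept states):
  q0: an even number of 0s has been read so far
  q1: an odd number of 0s has been read so far
Filling in the missing entries:
  δ(q1, 0): in q1 (an odd number of 0s has been read so far), after reading 0 we have: an even number of 0s has been read so far → q0
  δ(q1, 1): in q1 (an odd number of 0s has been read so far), after reading 1 we have: an odd number of 0s has been read so far → q1

Final answer: δ(q1, 0) = q0; δ(q1, 1) = q1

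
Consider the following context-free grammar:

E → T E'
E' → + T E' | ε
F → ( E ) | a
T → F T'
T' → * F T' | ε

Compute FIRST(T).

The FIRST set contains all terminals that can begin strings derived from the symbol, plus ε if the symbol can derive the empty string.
FIRST(F): F → ( E ) contributes '(' and F → a contributes 'a', so FIRST(F) = {(, a}. F is not nullable.
FIRST(T): T → F T' begins with F, and F is not nullable, so FIRST(T) = FIRST(F) = {(, a}.

Final answer: {(, a}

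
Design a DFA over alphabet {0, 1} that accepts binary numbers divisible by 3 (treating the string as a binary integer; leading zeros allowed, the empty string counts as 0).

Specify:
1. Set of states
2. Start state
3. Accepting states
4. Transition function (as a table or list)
One valid DFA (any DFA recognizing the same language is acceptable):
States: {q0, q1, q2}
Start: q0
Accepting: {q0}
Transitions (accepting states marked with *):
State | 0 | 1 | Accepting
-------------------------
q0    | q0 | q1 | *
q1    | q2 | q0 |  
q2    | q1 | q2 |  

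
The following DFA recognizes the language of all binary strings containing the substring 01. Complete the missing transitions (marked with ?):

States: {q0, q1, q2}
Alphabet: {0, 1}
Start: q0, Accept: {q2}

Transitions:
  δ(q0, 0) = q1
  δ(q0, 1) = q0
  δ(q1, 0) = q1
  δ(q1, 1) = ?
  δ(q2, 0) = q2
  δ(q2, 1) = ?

What each state remembers (consistent with the given transitions and accept states):
  q0: 01 not seen yet and the last symbol was not 0
  q1: 01 not seen yet and the last symbol was 0
  q2: the substring 01 has already been seen
Filling in the missing entries:
  δ(q1, 1): in q1 (01 not seen yet and the last symbol was 0), after reading 1 we have: the substring 01 has already been seen → q2
  δ(q2, 1): in q2 (the substring 01 has already been seen), after reading 1 we have: the substring 01 has already been seen → q2

Final answer: δ(q1, 1) = q2; δ(q2, 1) = q2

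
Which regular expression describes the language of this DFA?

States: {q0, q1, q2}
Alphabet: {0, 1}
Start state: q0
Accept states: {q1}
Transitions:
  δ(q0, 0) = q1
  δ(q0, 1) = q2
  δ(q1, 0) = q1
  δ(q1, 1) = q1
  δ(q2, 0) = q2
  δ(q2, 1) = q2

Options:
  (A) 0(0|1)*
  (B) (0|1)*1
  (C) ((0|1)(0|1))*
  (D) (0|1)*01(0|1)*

Testing sample strings against the DFA:
  '1011' -> rejected
  '1001' -> rejected
  '11' -> rejected
  '001' -> accepted
Checking each option for a counterexample:
  (A) 0(0|1)*: agrees with the DFA on all strings of length ≤ 4
  (B) (0|1)*1: '0' is accepted by the DFA but does not match the regex → eliminated
  (C) ((0|1)(0|1))*: ε is rejected by the DFA but matches the regex → eliminated
  (D) (0|1)*01(0|1)*: '0' is accepted by the DFA but does not match the regex → eliminated
Only (A) 0(0|1)* is consistent with the DFA.

Final answer: (A) 0(0|1)*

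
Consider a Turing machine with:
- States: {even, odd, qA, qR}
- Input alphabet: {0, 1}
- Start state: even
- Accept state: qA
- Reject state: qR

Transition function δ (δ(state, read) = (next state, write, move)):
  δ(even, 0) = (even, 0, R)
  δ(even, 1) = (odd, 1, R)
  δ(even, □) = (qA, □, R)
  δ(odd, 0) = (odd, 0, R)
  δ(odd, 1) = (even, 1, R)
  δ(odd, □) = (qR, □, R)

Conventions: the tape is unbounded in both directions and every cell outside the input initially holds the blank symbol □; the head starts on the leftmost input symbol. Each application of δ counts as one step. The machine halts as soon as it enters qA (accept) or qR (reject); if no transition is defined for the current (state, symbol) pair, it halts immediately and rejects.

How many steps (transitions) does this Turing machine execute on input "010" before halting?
Step 0: [even]010 (head at position 0)
Step 1: δ(even, 0) = (even, 0, R)  ⊢  0[even]10 (head at position 1)
Step 2: δ(even, 1) = (odd, 1, R)  ⊢  01[odd]0 (head at position 2)
Step 3: δ(odd, 0) = (odd, 0, R)  ⊢  010[odd]□ (head at position 3)
Step 4: δ(odd, □) = (qR, □, R)  ⊢  010□[qR]□ (head at position 4)
The machine is in qR, so it halts and rejects.
Number of transitions executed: 4.

Final answer: 4 steps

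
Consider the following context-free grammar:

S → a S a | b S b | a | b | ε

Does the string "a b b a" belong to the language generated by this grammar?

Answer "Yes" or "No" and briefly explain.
A derivation exists: S ⇒ a S a ⇒ a b S b a ⇒ a b b a (using S → a S a, S → b S b, then S → ε).

Final answer: Yes - a valid derivation exists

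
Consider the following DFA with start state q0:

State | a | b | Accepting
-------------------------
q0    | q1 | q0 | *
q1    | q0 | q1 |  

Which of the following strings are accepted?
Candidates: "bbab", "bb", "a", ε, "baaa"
"bbab": q0 → q0 → q0 → q1 → q1; q1 is not accepting → rejected
"bb": q0 → q0 → q0; q0 is accepting → accepted
"a": q0 → q1; q1 is not accepting → rejected
ε: q0; q0 is accepting → accepted
"baaa": q0 → q0 → q1 → q0 → q1; q1 is not accepting → rejected

Final answer: "bb", ε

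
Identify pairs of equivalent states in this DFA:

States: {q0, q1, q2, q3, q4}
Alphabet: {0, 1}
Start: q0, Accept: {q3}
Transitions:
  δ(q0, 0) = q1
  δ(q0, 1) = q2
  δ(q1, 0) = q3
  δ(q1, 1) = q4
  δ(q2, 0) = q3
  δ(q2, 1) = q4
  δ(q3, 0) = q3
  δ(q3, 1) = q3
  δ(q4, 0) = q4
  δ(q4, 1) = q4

Using the table-filling algorithm:
Round 0 – mark pairs where exactly one state is accepting: (q0,q3), (q1,q3), (q2,q3), (q3,q4)
Round 1 – newly marked: (q0,q1) [on 0: q1 vs q3, already marked]; (q0,q2) [on 0: q1 vs q3, already marked]; (q1,q4) [on 0: q3 vs q4, already marked]; (q2,q4) [on 0: q3 vs q4, already marked]
Round 2 – newly marked: (q0,q4) [on 0: q1 vs q4, already marked]
No further pairs can be marked.
(q1, q2) unmarked: δ(q1,0)=q3, δ(q2,0)=q3; δ(q1,1)=q4, δ(q2,1)=q4 → equivalent
Equivalent pairs: (q1, q2)

Final answer: Equivalent pairs: (q1, q2)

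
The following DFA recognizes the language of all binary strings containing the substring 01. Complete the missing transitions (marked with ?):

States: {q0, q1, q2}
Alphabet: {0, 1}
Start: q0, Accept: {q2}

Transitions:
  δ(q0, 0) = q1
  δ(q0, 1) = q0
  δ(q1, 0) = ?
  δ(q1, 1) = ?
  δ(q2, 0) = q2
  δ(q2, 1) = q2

What each state remembers (consistent with the given transitions and accept states):
  q0: 01 not seen yet and the last symbol was not 0
  q1: 01 not seen yet and the last symbol was 0
  q2: the substring 01 has already been seen
Filling in the missing entries:
  δ(q1, 0): in q1 (01 not seen yet and the last symbol was 0), after reading 0 we have: 01 not seen yet and the last symbol was 0 → q1
  δ(q1, 1): in q1 (01 not seen yet and the last symbol was 0), after reading 1 we have: the substring 01 has already been seen → q2

Final answer: δ(q1, 0) = q1; δ(q1, 1) = q2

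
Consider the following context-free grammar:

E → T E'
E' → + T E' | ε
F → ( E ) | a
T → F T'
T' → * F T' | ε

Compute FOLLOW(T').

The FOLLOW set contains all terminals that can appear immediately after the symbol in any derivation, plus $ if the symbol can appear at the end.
Useful FIRST sets: FIRST(E') = {+, ε}, FIRST(T') = {*, ε} (both E' and T' are nullable).
FOLLOW(E): E is the start symbol → $; E appears in F → ( E ) followed by ')' → FOLLOW(E) = {), $}.
FOLLOW(E'): E' appears at the right end of E → T E' and of E' → + T E', so FOLLOW(E') ⊇ FOLLOW(E) (the second occurrence adds nothing new). FOLLOW(E') = {), $}.
FOLLOW(T): in E → T E' and E' → + T E', T is followed by E': add FIRST(E') minus ε = {+}; since E' is nullable, also add FOLLOW(E) and FOLLOW(E') = {), $}. FOLLOW(T) = {+, ), $}.
FOLLOW(T'): T' appears at the right end of T → F T' and of T' → * F T', so FOLLOW(T') = FOLLOW(T) = {+, ), $}.

Final answer: {$, ), +}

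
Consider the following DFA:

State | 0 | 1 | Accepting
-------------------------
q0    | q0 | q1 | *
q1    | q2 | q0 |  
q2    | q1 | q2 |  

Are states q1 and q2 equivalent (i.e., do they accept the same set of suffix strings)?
Try the suffix "1".
From q1: q1 → q0 — accepting.
From q2: q2 → q2 — not accepting.
The two states disagree on this suffix, so they are not equivalent.

Final answer: No. Distinguishing string: "1" - accepted from q1 but not from q2.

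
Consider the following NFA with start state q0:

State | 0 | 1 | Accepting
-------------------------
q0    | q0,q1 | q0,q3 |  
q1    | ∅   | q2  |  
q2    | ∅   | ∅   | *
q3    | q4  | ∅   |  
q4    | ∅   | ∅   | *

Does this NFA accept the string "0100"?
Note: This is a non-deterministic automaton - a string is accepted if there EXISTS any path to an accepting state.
Track the set of states the NFA could be in: start {q0}
Read '0': {q0} → {q0, q1}
Read '1': {q0, q1} → {q0, q2, q3}
Read '0': {q0, q2, q3} → {q0, q1, q4}
Read '0': {q0, q1, q4} → {q0, q1}
Final set {q0, q1} contains no accepting state → rejected.

Final answer: No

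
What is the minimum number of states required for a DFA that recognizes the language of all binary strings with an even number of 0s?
Language: binary strings with an even number of 0s
Lower bound (Myhill–Nerode): the prefixes ε, 0 are pairwise distinguishable:
  ε vs 0: suffix ε distinguishes them (ε has zero 0s (accepted), 0 has one 0 (rejected))
So any DFA needs at least 2 states.
Upper bound: a DFA with 2 states exists (one state per class above).
Minimum states: 2

Final answer: 2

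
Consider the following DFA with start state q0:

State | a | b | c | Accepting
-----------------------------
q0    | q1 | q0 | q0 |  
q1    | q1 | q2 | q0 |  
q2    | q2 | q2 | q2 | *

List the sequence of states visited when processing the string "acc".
q0 → q1 → q0 → q0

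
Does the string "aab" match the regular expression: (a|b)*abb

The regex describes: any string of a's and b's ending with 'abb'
No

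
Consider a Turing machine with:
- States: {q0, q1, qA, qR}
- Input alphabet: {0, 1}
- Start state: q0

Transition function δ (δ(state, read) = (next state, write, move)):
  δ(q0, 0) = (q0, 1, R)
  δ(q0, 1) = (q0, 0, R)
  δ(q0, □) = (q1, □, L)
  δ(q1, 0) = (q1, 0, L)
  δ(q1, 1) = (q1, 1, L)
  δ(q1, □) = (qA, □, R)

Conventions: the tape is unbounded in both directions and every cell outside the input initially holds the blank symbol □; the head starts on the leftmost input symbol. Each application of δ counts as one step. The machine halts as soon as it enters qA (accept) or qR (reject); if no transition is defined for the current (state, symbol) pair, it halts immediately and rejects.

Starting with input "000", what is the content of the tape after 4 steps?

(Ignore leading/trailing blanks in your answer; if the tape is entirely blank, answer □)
Step 0: [q0]000 (head at position 0)
Step 1: δ(q0, 0) = (q0, 1, R)  ⊢  1[q0]00 (head at position 1)
Step 2: δ(q0, 0) = (q0, 1, R)  ⊢  11[q0]0 (head at position 2)
Step 3: δ(q0, 0) = (q0, 1, R)  ⊢  111[q0]□ (head at position 3)
Step 4: δ(q0, □) = (q1, □, L)  ⊢  11[q1]1□ (head at position 2)
Tape after 4 steps (ignoring surrounding blanks): 111

Final answer: Tape: 111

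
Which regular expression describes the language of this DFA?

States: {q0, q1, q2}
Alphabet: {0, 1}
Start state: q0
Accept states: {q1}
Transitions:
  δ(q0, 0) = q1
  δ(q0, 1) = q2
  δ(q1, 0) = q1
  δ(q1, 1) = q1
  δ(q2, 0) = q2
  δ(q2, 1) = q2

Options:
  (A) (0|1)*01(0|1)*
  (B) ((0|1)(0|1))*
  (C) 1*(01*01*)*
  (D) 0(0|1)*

Testing sample strings against the DFA:
  '00' -> accepted
  '01' -> accepted
  '0010' -> accepted
  '100' -> rejected
Checking each option for a counterexample:
  (A) (0|1)*01(0|1)*: '0' is accepted by the DFA but does not match the regex → eliminated
  (B) ((0|1)(0|1))*: ε is rejected by the DFA but matches the regex → eliminated
  (C) 1*(01*01*)*: ε is rejected by the DFA but matches the regex → eliminated
  (D) 0(0|1)*: agrees with the DFA on all strings of length ≤ 4
Only (D) 0(0|1)* is consistent with the DFA.

Final answer: (D) 0(0|1)*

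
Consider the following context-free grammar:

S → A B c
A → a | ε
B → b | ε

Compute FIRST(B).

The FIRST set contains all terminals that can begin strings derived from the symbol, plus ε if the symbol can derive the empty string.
B → b contributes b; B → ε makes B nullable, contributing ε. FIRST(B) = {b, ε}.

Final answer: {b, ε}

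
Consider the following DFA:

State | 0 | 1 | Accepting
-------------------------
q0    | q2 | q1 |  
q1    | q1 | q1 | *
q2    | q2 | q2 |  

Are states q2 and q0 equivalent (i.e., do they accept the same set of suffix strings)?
Try the suffix "1".
From q2: q2 → q2 — not accepting.
From q0: q0 → q1 — accepting.
The two states disagree on this suffix, so they are not equivalent.

Final answer: No. Distinguishing string: "1" - accepted from q0 but not from q2.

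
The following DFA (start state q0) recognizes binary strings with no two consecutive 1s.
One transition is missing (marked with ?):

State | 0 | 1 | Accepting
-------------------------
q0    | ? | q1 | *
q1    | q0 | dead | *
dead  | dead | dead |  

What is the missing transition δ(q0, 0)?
q0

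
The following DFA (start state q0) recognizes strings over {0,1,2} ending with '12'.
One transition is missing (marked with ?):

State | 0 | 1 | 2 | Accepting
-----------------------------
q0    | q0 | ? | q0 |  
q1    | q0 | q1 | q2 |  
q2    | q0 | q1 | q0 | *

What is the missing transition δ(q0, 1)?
q1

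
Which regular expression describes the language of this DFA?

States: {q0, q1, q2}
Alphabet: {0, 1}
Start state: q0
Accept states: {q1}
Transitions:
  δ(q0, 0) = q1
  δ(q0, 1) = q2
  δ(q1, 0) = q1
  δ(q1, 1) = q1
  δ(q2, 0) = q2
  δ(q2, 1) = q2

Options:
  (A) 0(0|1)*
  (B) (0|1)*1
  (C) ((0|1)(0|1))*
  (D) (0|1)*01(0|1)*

Testing sample strings against the DFA:
  '100' -> rejected
  '00' -> accepted
  '11' -> rejected
  '1101' -> rejected
Checking each option for a counterexample:
  (A) 0(0|1)*: agrees with the DFA on all strings of length ≤ 4
  (B) (0|1)*1: '0' is accepted by the DFA but does not match the regex → eliminated
  (C) ((0|1)(0|1))*: ε is rejected by the DFA but matches the regex → eliminated
  (D) (0|1)*01(0|1)*: '0' is accepted by the DFA but does not match the regex → eliminated
Only (A) 0(0|1)* is consistent with the DFA.

Final answer: (A) 0(0|1)*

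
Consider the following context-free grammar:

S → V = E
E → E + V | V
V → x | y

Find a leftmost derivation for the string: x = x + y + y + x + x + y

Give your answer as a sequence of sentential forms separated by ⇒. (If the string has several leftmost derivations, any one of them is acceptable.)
Start with S.
Step 1: the leftmost non-terminal is S; apply S → V = E:  V = E
Step 2: the leftmost non-terminal is V; apply V → x:  x = E
Step 3: the leftmost non-terminal is E; apply E → E + V:  x = E + V
Step 4: the leftmost non-terminal is E; apply E → E + V:  x = E + V + V
Step 5: the leftmost non-terminal is E; apply E → E + V:  x = E + V + V + V
Step 6: the leftmost non-terminal is E; apply E → E + V:  x = E + V + V + V + V
Step 7: the leftmost non-terminal is E; apply E → E + V:  x = E + V + V + V + V + V
Step 8: the leftmost non-terminal is E; apply E → V:  x = V + V + V + V + V + V
Step 9: the leftmost non-terminal is V; apply V → x:  x = x + V + V + V + V + V
Step 10: the leftmost non-terminal is V; apply V → y:  x = x + y + V + V + V + V
Step 11: the leftmost non-terminal is V; apply V → y:  x = x + y + y + V + V + V
Step 12: the leftmost non-terminal is V; apply V → x:  x = x + y + y + x + V + V
Step 13: the leftmost non-terminal is V; apply V → x:  x = x + y + y + x + x + V
Step 14: the leftmost non-terminal is V; apply V → y:  x = x + y + y + x + x + y

Final answer: S ⇒ V = E ⇒ x = E ⇒ x = E + V ⇒ x = E + V + V ⇒ x = E + V + V + V ⇒ x = E + V + V + V + V ⇒ x = E + V + V + V + V + V ⇒ x = V + V + V + V + V + V ⇒ x = x + V + V + V + V + V ⇒ x = x + y + V + V + V + V ⇒ x = x + y + y + V + V + V ⇒ x = x + y + y + x + V + V ⇒ x = x + y + y + x + x + V ⇒ x = x + y + y + x + x + y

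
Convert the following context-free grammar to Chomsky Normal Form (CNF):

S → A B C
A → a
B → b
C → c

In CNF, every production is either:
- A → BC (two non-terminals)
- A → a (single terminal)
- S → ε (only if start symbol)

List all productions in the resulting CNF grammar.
The grammar has no ε-productions or unit productions to eliminate.
A → a is already in CNF (single terminal) – keep it.
B → b is already in CNF (single terminal) – keep it.
C → c is already in CNF (single terminal) – keep it.
S → A B C has 3 symbols on the right: break it into binary productions S → A X0, X0 → B C.
Resulting CNF grammar (5 productions): A → a; B → b; C → c; S → A X0; X0 → B C

Final answer: A → a; B → b; C → c; S → A X0; X0 → B C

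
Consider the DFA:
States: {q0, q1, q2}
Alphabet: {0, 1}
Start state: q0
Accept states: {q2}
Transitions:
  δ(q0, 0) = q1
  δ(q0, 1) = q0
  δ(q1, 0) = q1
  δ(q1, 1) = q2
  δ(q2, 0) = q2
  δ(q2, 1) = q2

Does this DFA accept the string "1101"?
Processing string "1101":
  q0 --1--> q0
  q0 --1--> q0
  q0 --0--> q1
  q1 --1--> q2
Final state: q2
Accept states: {q2}
q2 is an accept state, so the string is accepted.

Final answer: Yes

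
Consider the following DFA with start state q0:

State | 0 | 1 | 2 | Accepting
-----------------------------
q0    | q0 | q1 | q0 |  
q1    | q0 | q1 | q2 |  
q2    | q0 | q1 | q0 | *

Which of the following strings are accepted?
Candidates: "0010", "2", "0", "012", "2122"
"0010": q0 → q0 → q0 → q1 → q0; q0 is not accepting → rejected
"2": q0 → q0; q0 is not accepting → rejected
"0": q0 → q0; q0 is not accepting → rejected
"012": q0 → q0 → q1 → q2; q2 is accepting → accepted
"2122": q0 → q0 → q1 → q2 → q0; q0 is not accepting → rejected

Final answer: "012"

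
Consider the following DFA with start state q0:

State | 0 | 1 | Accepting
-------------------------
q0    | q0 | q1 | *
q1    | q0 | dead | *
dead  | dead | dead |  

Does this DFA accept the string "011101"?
Start in q0.
Read '0': q0 → q0
Read '1': q0 → q1
Read '1': q1 → dead
Read '1': dead → dead
Read '0': dead → dead
Read '1': dead → dead
Final state dead is not accepting, so the string is rejected.

Final answer: No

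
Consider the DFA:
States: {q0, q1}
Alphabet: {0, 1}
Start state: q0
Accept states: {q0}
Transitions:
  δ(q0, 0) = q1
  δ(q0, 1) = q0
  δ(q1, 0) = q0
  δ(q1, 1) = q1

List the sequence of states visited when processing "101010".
Starting at q0
Read '1': q0 -> q0
Read '0': q0 -> q1
Read '1': q1 -> q1
Read '0': q1 -> q0
Read '1': q0 -> q0
Read '0': q0 -> q1

Final answer: q0 -> q0 -> q1 -> q1 -> q0 -> q0 -> q1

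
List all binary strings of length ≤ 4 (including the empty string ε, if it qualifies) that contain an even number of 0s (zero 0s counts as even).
Checking every binary string of length 0 to 4:
  Length 0: accepted: ε | rejected: (none)
  Length 1: accepted: 1 | rejected: 0
  Length 2: accepted: 00, 11 | rejected: 01, 10
  Length 3: accepted: 001, 010, 100, 111 | rejected: 000, 011, 101, 110
  Length 4: accepted: 0000, 0011, 0101, 0110, 1001, 1010, 1100, 1111 | rejected: 0001, 0010, 0100, 0111, 1000, 1011, 1101, 1110
Total: 16 string(s).

Final answer: ε, 1, 00, 11, 001, 010, 100, 111, 0000, 0011, 0101, 0110, 1001, 1010, 1100, 1111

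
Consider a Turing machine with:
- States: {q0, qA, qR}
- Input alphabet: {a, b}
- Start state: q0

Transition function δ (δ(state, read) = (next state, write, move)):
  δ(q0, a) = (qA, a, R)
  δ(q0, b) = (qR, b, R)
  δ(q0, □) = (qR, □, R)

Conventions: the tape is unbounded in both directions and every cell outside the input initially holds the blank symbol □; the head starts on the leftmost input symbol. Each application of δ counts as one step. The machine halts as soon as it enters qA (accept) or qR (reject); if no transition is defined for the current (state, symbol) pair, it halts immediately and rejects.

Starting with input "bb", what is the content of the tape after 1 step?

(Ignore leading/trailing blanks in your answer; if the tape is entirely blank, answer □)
Step 0: [q0]bb (head at position 0)
Step 1: δ(q0, b) = (qR, b, R)  ⊢  b[qR]b (head at position 1)
Tape after 1 step (ignoring surrounding blanks): bb

Final answer: Tape: bb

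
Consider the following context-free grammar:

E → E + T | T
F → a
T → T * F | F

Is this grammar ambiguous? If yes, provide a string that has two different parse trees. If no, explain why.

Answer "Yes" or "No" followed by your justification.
This is the standard stratified expression grammar: '+' is introduced only by the left-recursive rule E → E + T and '*' only by the left-recursive rule T → T * F, with F → a. For any string, the last '+' must be the one produced at the root E (everything after it is a T containing no '+'), and likewise within each T the last '*' is produced at its root. This fixes the parse tree uniquely (left-associative, '*' binding tighter than '+'), so every string has exactly one parse tree.

Final answer: No - the grammar is unambiguous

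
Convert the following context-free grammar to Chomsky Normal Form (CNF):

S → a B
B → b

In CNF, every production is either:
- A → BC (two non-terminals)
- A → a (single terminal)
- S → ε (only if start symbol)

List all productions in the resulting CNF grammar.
The grammar has no ε-productions or unit productions to eliminate.
S → a B has terminal a in a right-hand side of length ≥ 2: introduce T_a → a and use T_a in place of a.
B → b is already in CNF (single terminal) – keep it.
S → a B becomes S → T_a B.
Resulting CNF grammar (3 productions): T_a → a; B → b; S → T_a B

Final answer: T_a → a; B → b; S → T_a B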